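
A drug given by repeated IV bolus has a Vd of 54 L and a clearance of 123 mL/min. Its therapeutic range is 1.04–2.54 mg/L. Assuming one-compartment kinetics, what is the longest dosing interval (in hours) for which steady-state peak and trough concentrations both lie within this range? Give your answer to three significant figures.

CL = 123 mL/min = 123 × 0.06 = 7.380 L/h
k = CL / Vd = 7.380 / 54.00 = 0.1367 h⁻¹
Between IV bolus doses, concentration decays as C = C₀·e^(−kτ), so C_peak/C_trough = e^(kτ).
τ_max = ln(C_peak/C_trough) / k = ln(2.54/1.04) / 0.1367 = 0.8929 / 0.1367 = 6.532 h

6.53 h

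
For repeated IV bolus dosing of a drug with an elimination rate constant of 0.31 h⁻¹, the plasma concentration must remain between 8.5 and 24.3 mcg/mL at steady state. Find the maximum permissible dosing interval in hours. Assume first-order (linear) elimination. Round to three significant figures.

3.39 h

Between IV bolus doses, concentration decays as C = C₀·e^(−kτ), so C_peak/C_trough = e^(kτ).
τ_max = ln(C_peak/C_trough) / k = ln(24.3/8.5) / 0.3100 = 1.050 / 0.3100 = 3.387 h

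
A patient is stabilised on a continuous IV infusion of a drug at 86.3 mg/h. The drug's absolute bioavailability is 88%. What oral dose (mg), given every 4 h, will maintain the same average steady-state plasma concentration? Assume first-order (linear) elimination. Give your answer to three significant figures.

To maintain the same Css, the systemic dosing rate must be unchanged: F·D/τ = infusion rate.
D = rate × τ / F = 86.3 × 4 / 0.88 = 392.3 mg

392 mg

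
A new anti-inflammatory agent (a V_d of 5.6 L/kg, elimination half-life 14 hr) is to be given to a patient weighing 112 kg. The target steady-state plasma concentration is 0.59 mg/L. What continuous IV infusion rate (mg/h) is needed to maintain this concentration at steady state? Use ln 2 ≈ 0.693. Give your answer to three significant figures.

Vd = 5.6 L/kg × 112 kg = 627.2 L
k = 0.693/14 = 0.04950 h⁻¹, so CL = k·Vd = 0.04950 × 627.2 = 31.05 L/h
Infusion rate = CL × Css = 31.05 × 0.59 = 18.32 mg/h

18.3 mg/h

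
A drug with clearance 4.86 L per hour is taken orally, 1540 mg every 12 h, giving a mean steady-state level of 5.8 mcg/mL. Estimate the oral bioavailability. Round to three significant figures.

0.220

F·D/τ = CL·Css at steady state → F = CL·Css·τ / D.
F = 4.86 × 5.8 × 12 / 1540 = 0.220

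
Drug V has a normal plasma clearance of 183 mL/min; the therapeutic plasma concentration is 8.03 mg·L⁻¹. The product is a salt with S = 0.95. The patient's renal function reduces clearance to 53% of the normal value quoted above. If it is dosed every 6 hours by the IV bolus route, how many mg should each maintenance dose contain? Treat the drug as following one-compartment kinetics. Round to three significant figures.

CL = 183 mL/min × 60/1000 = 10.98 L/h
Patient clearance = 0.53 × 10.98 = 5.819 L/h
D = CL × Css × τ / S = 5.819 × 8.03 × 6 / 0.95 = 295.1 mg

295 mg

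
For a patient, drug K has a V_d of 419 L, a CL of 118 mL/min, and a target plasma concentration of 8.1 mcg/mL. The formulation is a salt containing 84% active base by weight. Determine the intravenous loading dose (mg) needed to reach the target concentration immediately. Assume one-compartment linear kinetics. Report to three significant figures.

4040 mg

LD = Vd × C / S = 419.0 × 8.100 / 0.84 = 4040 mg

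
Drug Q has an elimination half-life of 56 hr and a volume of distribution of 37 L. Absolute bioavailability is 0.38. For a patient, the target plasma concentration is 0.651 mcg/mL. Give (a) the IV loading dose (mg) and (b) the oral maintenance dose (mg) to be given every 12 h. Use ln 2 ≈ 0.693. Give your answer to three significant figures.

(a) 24.1 mg; (b) 9.41 mg

LD = Vd × C = 37.00 × 0.651 = 24.09 mg
CL = 0.693 × Vd / t½ = 0.693 × 37.00 / 56 = 0.4579 L/h
D = CL × Css × τ / F = 0.4579 × 0.651 × 12 / 0.38 = 9.413 mg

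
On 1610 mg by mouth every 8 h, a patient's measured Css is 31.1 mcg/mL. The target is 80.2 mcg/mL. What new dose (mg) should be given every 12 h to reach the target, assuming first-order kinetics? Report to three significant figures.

6230 mg

With linear kinetics, Css is proportional to dose rate (D/τ) at fixed clearance.
D₂ = D₁ × (Css,target / Css,current) × (τ₂/τ₁) = 1610 × (80.2/31.1) × (12/8) = 6228 mg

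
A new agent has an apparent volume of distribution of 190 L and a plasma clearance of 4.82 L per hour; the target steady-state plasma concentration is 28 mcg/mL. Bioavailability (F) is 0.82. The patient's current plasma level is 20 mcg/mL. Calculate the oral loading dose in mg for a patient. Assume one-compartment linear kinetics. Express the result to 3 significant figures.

Concentration deficit ΔC = 28 − 20 = 8.000 mg/L
LD = Vd × ΔC / F = 190.0 × 8.000 / 0.82 = 1854 mg

1850 mg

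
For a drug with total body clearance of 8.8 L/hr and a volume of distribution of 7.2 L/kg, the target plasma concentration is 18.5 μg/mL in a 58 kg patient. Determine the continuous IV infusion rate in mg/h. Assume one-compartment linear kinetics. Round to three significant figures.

163 mg/h

Vd does not affect the maintenance rate; only clearance governs steady-state input.
R₀ = 8.800 × 18.5 = 162.8 mg/h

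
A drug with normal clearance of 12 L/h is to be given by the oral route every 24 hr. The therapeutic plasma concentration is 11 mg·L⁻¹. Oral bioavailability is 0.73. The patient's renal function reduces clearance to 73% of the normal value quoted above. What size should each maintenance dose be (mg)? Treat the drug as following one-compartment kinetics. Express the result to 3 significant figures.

Patient clearance = 0.73 × 12.00 = 8.760 L/h
D = CL × Css × τ / F = 8.760 × 11 × 24 / 0.73 = 3168 mg

3170 mg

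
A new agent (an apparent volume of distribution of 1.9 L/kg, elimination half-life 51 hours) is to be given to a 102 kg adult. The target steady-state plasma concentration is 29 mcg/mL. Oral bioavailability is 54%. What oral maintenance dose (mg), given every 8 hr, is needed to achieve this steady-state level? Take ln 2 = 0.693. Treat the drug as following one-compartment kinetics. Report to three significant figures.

1130 mg

Vd = 1.9 L/kg × 102 kg = 193.8 L
CL = 0.693 × Vd / t½ = 0.693 × 193.8 / 51 = 2.633 L/h
D = CL × Css × τ / F = 2.633 × 29 × 8 / 0.54 = 1131 mg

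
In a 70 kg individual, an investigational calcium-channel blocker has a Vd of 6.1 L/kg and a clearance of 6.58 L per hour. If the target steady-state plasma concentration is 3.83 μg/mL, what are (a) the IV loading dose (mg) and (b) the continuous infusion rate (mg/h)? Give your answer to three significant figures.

(a) 1640 mg; (b) 25.2 mg/h

Total Vd = 6.1 × 70 = 427.0 L
Loading dose = Vd × C = 427.0 × 3.83 = 1635 mg
Infusion rate = 6.580 L/h × 3.83 mg/L = 25.20 mg/h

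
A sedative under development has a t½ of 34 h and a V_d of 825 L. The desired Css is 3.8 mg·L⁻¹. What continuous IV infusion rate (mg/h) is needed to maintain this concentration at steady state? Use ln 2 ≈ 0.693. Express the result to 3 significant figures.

63.9 mg/h

CL = 0.693 × Vd / t½ = 0.693 × 825.0 / 34 = 16.82 L/h
Infusion rate = CL × Css = 16.82 × 3.8 = 63.92 mg/h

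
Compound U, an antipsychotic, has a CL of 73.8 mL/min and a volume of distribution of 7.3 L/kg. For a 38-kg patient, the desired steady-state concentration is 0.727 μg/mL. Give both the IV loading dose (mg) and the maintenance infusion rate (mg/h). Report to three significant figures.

Total Vd = 7.3 × 38 = 277.4 L
Loading dose = Vd × C = 277.4 × 0.727 = 201.7 mg
Convert clearance: 73.8 mL/min × 60 min/h ÷ 1000 mL/L = 4.428 L/h
Maintenance: replace elimination → rate = CL × Css = 4.428 × 0.727 = 3.219 mg/h

(a) 202 mg; (b) 3.22 mg/h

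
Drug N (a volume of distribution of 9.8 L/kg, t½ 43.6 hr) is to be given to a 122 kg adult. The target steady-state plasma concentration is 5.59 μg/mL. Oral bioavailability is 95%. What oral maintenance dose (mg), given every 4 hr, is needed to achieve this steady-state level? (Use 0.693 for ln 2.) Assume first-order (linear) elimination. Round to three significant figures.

447 mg

Total Vd = 9.8 × 122 = 1196 L
CL = 0.693 × Vd / t½ = 0.693 × 1196 / 43.6 = 19.01 L/h
D = CL × Css × τ / F = 19.01 × 5.59 × 4 / 0.95 = 447.4 mg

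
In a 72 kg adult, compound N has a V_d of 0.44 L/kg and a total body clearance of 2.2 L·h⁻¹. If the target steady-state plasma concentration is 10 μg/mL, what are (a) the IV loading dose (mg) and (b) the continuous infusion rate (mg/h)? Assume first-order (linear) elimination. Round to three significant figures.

(a) 317 mg; (b) 22.0 mg/h

Vd(total) = 72 kg × 0.44 L/kg = 31.68 L
Loading dose = Vd × C = 31.68 × 10 = 316.8 mg
Maintenance: replace elimination → rate = CL × Css = 2.200 × 10 = 22.00 mg/h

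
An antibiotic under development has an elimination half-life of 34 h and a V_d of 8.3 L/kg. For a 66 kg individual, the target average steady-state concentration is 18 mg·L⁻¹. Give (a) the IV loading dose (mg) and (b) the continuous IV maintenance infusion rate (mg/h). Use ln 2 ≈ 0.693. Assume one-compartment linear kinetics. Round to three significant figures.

Vd(total) = 66 kg × 8.3 L/kg = 547.8 L
LD = Vd × C = 547.8 × 18 = 9860 mg
CL = 0.693 × Vd / t½ = 0.693 × 547.8 / 34 = 11.17 L/h
Infusion rate = CL × Css = 11.17 × 18 = 201.1 mg/h

(a) 9860 mg; (b) 201 mg/h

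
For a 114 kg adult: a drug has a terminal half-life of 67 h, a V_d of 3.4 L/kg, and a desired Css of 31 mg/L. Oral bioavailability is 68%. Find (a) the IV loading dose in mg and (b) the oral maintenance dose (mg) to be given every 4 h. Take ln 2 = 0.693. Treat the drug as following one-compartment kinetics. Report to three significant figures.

Total Vd = 3.4 × 114 = 387.6 L
LD = Vd × C = 387.6 × 31 = 12020 mg
CL = 0.693 × Vd / t½ = 0.693 × 387.6 / 67 = 4.009 L/h
D = CL × Css × τ / F = 4.009 × 31 × 4 / 0.68 = 731.1 mg

(a) 12000 mg; (b) 731 mg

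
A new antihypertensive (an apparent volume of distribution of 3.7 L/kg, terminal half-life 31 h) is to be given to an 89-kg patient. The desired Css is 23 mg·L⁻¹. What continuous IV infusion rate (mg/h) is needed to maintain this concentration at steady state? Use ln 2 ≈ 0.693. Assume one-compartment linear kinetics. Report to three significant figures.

Vd(total) = 89 kg × 3.7 L/kg = 329.3 L
CL = 0.693 × Vd / t½ = 0.693 × 329.3 / 31 = 7.361 L/h
Infusion rate = CL × Css = 7.361 × 23 = 169.3 mg/h

169 mg/h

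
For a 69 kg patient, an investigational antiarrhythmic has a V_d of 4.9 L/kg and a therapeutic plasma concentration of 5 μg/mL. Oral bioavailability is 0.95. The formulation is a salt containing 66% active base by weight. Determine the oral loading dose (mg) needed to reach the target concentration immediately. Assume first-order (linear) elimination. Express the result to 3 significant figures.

Vd = 4.9 L/kg × 69 kg = 338.1 L
LD = Vd × C / F / S = 338.1 × 5.000 / 0.95 / 0.66 = 2696 mg

2700 mg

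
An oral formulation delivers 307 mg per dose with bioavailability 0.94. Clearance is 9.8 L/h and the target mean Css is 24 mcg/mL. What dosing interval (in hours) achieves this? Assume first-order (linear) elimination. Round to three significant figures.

F·D/τ = CL·Css → τ = F·D / (CL·Css).
τ = 0.94 × 307 / (9.8 × 24) = 1.227 h

1.23 h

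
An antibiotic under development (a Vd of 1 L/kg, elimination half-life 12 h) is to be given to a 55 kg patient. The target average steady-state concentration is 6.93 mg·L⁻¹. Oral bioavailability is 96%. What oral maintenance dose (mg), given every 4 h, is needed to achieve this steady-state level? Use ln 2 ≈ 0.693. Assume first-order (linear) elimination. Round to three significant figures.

91.7 mg

Total Vd = 1 × 55 = 55.00 L
CL = 0.693 × Vd / t½ = 0.693 × 55.00 / 12 = 3.176 L/h
D = CL × Css × τ / F = 3.176 × 6.93 × 4 / 0.96 = 91.71 mg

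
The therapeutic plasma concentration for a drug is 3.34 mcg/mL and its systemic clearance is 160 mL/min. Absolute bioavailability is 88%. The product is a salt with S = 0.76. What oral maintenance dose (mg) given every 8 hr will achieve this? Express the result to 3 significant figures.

CL = 160 mL/min × 60/1000 = 9.600 L/h
D = CL × Css × τ / F / S = 9.600 × 3.34 × 8 / 0.88 / 0.76 = 383.5 mg

384 mg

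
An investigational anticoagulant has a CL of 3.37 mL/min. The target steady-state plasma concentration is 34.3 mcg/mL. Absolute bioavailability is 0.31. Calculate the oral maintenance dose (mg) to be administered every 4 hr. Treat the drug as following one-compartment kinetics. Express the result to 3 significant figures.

CL = 3.37 mL/min × 60/1000 = 0.2022 L/h
D = CL × Css × τ / F = 0.2022 × 34.3 × 4 / 0.31 = 89.49 mg

89.5 mg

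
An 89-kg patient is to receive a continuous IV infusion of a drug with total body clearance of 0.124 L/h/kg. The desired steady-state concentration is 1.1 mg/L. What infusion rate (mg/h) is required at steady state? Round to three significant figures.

12.1 mg/h

CL = 0.124 L/h/kg × 89 kg = 11.04 L/h
R₀ = 11.04 × 1.1 = 12.14 mg/h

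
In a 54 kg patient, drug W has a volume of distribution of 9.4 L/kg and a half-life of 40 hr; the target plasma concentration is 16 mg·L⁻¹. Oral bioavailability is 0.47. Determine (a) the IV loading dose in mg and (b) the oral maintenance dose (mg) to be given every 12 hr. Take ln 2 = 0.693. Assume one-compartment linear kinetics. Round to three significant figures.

Vd = 9.4 L/kg × 54 kg = 507.6 L
LD = Vd × C = 507.6 × 16 = 8122 mg
CL = 0.693 × Vd / t½ = 0.693 × 507.6 / 40 = 8.794 L/h
D = CL × Css × τ / F = 8.794 × 16 × 12 / 0.47 = 3592 mg

(a) 8120 mg; (b) 3590 mg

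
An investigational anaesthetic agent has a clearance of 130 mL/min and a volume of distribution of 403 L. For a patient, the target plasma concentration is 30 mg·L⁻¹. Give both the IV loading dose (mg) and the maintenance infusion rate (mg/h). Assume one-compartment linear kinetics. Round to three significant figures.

LD = Vd · C_target = 403.0 × 30 = 12090 mg
CL = 130 mL/min = 130 × 0.06 = 7.800 L/h
Maintenance: replace elimination → rate = CL × Css = 7.800 × 30 = 234.0 mg/h

(a) 12100 mg; (b) 234 mg/h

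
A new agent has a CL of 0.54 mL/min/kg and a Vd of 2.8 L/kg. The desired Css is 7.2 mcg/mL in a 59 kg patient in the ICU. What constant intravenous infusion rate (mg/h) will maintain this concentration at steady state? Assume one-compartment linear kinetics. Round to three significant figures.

13.8 mg/h

CL = 0.54 mL/min/kg × 59 kg = 31.86 mL/min = 31.86 × 60/1000 = 1.912 L/h
Vd does not affect the maintenance rate; only clearance governs steady-state input.
Infusion rate = CL · Css = 1.912 L/h × 7.2 mg/L = 13.77 mg/h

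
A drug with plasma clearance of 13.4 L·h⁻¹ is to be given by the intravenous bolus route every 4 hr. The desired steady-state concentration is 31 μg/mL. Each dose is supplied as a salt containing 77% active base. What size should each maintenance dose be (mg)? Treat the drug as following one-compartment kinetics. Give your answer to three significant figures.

At steady state, dose per interval replaces the amount cleared in that interval: S·D/τ = CL·Css.
D = CL × Css × τ / S = 13.40 × 31 × 4 / 0.77 = 2158 mg

2160 mg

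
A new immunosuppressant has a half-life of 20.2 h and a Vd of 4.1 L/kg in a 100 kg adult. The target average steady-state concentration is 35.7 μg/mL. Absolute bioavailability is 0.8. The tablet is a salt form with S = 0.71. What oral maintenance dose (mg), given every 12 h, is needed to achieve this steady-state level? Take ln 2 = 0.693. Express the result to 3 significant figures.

10600 mg

Vd(total) = 100 kg × 4.1 L/kg = 410.0 L
CL = 0.693 × Vd / t½ = 0.693 × 410.0 / 20.2 = 14.07 L/h
D = CL × Css × τ / F / S = 14.07 × 35.7 × 12 / 0.8 / 0.71 = 10610 mg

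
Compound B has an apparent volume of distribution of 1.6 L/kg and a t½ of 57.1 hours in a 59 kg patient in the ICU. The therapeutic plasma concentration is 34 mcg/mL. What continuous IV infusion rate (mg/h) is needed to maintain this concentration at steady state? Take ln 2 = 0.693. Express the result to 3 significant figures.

Total Vd = 1.6 × 59 = 94.40 L
CL = 0.693 × Vd / t½ = 0.693 × 94.40 / 57.1 = 1.146 L/h
Infusion rate = CL × Css = 1.146 × 34 = 38.96 mg/h

39.0 mg/h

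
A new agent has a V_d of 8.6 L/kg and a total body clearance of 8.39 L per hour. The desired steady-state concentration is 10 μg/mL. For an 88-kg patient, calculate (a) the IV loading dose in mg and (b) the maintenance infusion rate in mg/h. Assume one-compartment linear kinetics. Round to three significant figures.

(a) 7570 mg; (b) 83.9 mg/h

Vd = 8.6 L/kg × 88 kg = 756.8 L
LD = Vd · C_target = 756.8 × 10 = 7568 mg
Maintenance: replace elimination → rate = CL × Css = 8.390 × 10 = 83.90 mg/h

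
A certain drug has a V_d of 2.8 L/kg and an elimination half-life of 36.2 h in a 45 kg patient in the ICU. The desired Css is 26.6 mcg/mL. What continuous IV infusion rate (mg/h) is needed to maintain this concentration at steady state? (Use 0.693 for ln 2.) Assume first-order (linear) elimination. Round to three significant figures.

64.2 mg/h

Vd = 2.8 L/kg × 45 kg = 126.0 L
k = 0.693/36.2 = 0.01914 h⁻¹, so CL = k·Vd = 0.01914 × 126.0 = 2.412 L/h
Infusion rate = CL × Css = 2.412 × 26.6 = 64.16 mg/h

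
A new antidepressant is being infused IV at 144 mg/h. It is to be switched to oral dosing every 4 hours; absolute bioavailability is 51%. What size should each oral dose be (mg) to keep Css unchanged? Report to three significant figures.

1130 mg

To maintain the same Css, the systemic dosing rate must be unchanged: F·D/τ = infusion rate.
D = rate × τ / F = 144 × 4 / 0.51 = 1129 mg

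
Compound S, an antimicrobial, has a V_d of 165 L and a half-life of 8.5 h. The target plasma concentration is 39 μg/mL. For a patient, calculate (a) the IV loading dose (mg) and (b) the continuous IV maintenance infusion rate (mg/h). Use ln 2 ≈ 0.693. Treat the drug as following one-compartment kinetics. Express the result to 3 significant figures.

(a) 6440 mg; (b) 525 mg/h

LD = Vd × C = 165.0 × 39 = 6435 mg
CL = 0.693 × Vd / t½ = 0.693 × 165.0 / 8.5 = 13.45 L/h
Infusion rate = CL × Css = 13.45 × 39 = 524.6 mg/h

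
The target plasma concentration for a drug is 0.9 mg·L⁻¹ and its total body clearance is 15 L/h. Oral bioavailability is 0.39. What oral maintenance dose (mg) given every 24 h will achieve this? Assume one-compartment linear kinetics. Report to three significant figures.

D = CL × Css × τ / F = 15.00 × 0.9 × 24 / 0.39 = 830.8 mg

831 mg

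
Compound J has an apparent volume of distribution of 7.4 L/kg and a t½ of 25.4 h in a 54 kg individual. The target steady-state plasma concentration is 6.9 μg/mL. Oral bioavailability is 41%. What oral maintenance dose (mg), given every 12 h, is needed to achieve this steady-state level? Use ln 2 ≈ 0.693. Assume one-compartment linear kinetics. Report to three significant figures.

2200 mg

Total Vd = 7.4 × 54 = 399.6 L
k = 0.693/25.4 = 0.02728 h⁻¹, so CL = k·Vd = 0.02728 × 399.6 = 10.90 L/h
D = CL × Css × τ / F = 10.90 × 6.9 × 12 / 0.41 = 2201 mg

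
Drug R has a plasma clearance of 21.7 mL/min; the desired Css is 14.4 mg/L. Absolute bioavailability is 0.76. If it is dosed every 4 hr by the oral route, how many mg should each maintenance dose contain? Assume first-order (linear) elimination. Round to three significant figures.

Convert clearance: 21.7 mL/min × 60 min/h ÷ 1000 mL/L = 1.302 L/h
At steady state, dose per interval replaces the amount cleared in that interval: F·D/τ = CL·Css.
D = CL × Css × τ / F = 1.302 × 14.4 × 4 / 0.76 = 98.68 mg

98.7 mg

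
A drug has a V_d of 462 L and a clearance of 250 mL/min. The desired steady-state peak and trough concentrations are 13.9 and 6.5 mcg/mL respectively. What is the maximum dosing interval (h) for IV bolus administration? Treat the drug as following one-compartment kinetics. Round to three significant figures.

23.4 h

Convert clearance: 250 mL/min × 60 min/h ÷ 1000 mL/L = 15.00 L/h
k = CL / Vd = 15.00 / 462.0 = 0.03247 h⁻¹
Between IV bolus doses, concentration decays as C = C₀·e^(−kτ), so C_peak/C_trough = e^(kτ).
τ_max = ln(C_peak/C_trough) / k = ln(13.9/6.5) / 0.03247 = 0.7601 / 0.03247 = 23.41 h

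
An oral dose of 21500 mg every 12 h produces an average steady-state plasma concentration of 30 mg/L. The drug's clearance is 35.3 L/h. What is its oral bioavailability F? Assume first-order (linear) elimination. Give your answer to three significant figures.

F·D/τ = CL·Css at steady state → F = CL·Css·τ / D.
F = 35.3 × 30 × 12 / 21500 = 0.591

0.591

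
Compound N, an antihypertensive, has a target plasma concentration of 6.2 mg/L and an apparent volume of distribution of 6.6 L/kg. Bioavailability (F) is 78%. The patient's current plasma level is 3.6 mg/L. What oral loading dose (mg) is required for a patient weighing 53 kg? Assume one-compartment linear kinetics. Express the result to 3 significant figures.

Vd(total) = 53 kg × 6.6 L/kg = 349.8 L
Concentration deficit ΔC = 6.2 − 3.6 = 2.600 mg/L
LD = Vd × ΔC / F = 349.8 × 2.600 / 0.78 = 1166 mg

1170 mg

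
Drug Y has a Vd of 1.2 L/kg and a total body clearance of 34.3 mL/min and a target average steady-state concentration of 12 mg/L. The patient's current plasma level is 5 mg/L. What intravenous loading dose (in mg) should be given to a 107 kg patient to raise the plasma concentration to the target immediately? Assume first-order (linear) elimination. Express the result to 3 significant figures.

899 mg

Vd = 1.2 L/kg × 107 kg = 128.4 L
Concentration deficit ΔC = 12 − 5 = 7.000 mg/L
LD = Vd × ΔC = 128.4 × 7.000 = 898.8 mg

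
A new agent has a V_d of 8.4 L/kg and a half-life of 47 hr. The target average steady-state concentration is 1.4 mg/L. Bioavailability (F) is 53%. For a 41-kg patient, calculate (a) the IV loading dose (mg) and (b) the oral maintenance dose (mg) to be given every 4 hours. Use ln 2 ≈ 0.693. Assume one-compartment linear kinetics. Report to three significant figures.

(a) 482 mg; (b) 53.7 mg

Vd(total) = 41 kg × 8.4 L/kg = 344.4 L
LD = Vd × C = 344.4 × 1.4 = 482.2 mg
CL = 0.693 × Vd / t½ = 0.693 × 344.4 / 47 = 5.078 L/h
D = CL × Css × τ / F = 5.078 × 1.4 × 4 / 0.53 = 53.65 mg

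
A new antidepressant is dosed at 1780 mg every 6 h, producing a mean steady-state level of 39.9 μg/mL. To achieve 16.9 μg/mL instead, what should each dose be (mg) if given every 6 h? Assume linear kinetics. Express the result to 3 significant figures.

For first-order elimination, Css ∝ F·D/(CL·τ); F and CL are unchanged, so Css ∝ D/τ.
D₂ = D₁ × (Css,target / Css,current) = 1780 × 16.9/39.9 = 753.9 mg

754 mg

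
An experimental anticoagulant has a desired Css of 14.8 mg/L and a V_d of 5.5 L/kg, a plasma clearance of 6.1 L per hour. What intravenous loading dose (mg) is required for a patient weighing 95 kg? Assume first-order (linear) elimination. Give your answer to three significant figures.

Vd(total) = 95 kg × 5.5 L/kg = 522.5 L
LD = Vd × C = 522.5 × 14.80 = 7733 mg

7730 mg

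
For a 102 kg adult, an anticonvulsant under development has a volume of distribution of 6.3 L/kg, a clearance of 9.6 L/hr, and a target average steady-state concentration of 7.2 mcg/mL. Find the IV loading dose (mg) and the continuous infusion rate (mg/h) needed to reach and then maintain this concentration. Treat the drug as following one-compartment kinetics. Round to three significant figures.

Total Vd = 6.3 × 102 = 642.6 L
LD = Vd · C_target = 642.6 × 7.2 = 4627 mg
Maintenance infusion rate = CL × Css = 9.600 × 7.2 = 69.12 mg/h

(a) 4630 mg; (b) 69.1 mg/h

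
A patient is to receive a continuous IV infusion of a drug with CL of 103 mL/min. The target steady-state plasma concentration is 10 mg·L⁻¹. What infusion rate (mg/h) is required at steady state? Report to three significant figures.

61.8 mg/h

CL = 103 mL/min = 103 × 0.06 = 6.180 L/h
At steady state, infusion rate equals elimination rate: rate in = CL × Css.
R₀ = 6.180 × 10 = 61.80 mg/h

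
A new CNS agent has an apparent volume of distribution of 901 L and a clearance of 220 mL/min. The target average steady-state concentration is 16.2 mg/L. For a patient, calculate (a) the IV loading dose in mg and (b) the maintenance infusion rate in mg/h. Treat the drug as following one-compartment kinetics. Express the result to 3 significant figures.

(a) 14600 mg; (b) 214 mg/h

Loading dose = Vd × C = 901.0 × 16.2 = 14600 mg
Convert clearance: 220 mL/min × 60 min/h ÷ 1000 mL/L = 13.20 L/h
Infusion rate = 13.20 L/h × 16.2 mg/L = 213.8 mg/h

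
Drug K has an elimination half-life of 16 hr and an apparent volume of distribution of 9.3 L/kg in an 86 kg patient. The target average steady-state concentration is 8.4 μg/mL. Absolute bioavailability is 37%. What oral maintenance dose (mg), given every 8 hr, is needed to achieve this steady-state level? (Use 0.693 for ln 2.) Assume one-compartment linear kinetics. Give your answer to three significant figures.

6290 mg

Vd(total) = 86 kg × 9.3 L/kg = 799.8 L
CL = ln 2 · Vd / t½ = 0.693 × 799.8 / 16 = 34.64 L/h
D = CL × Css × τ / F = 34.64 × 8.4 × 8 / 0.37 = 6291 mg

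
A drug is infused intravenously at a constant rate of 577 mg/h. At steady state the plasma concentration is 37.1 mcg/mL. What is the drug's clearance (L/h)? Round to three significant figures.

15.6 L/h

At steady state, infusion rate = CL × Css, so CL = rate / Css.
CL = 577 / 37.1 = 15.55 L/h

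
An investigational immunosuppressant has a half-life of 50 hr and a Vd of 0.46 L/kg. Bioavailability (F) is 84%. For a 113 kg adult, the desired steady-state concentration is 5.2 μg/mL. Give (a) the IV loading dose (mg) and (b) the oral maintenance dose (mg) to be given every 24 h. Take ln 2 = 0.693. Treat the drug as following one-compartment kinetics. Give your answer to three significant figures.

(a) 270 mg; (b) 107 mg

Vd = 0.46 L/kg × 113 kg = 51.98 L
LD = Vd × C = 51.98 × 5.2 = 270.3 mg
CL = 0.693 × Vd / t½ = 0.693 × 51.98 / 50 = 0.7204 L/h
D = CL × Css × τ / F = 0.7204 × 5.2 × 24 / 0.84 = 107.0 mg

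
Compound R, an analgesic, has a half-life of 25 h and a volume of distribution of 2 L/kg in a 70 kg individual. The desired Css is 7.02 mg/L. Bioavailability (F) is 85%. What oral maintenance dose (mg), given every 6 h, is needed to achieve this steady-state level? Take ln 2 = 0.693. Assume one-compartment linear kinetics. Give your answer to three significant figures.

192 mg

Vd(total) = 70 kg × 2 L/kg = 140.0 L
CL = 0.693 × Vd / t½ = 0.693 × 140.0 / 25 = 3.881 L/h
D = CL × Css × τ / F = 3.881 × 7.02 × 6 / 0.85 = 192.3 mg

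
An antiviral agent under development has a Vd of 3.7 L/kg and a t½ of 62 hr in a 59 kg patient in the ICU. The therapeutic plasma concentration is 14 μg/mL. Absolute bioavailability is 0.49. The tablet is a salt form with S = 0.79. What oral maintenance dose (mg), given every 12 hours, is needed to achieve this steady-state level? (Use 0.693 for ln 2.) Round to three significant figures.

Vd(total) = 59 kg × 3.7 L/kg = 218.3 L
CL = ln 2 · Vd / t½ = 0.693 × 218.3 / 62 = 2.440 L/h
D = CL × Css × τ / F / S = 2.440 × 14 × 12 / 0.49 / 0.79 = 1059 mg

1060 mg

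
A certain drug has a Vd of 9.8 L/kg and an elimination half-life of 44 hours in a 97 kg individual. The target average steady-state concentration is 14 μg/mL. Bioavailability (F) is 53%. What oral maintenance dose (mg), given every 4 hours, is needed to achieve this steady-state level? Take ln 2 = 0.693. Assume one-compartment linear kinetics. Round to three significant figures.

1580 mg

Total Vd = 9.8 × 97 = 950.6 L
CL = ln 2 · Vd / t½ = 0.693 × 950.6 / 44 = 14.97 L/h
D = CL × Css × τ / F = 14.97 × 14 × 4 / 0.53 = 1582 mg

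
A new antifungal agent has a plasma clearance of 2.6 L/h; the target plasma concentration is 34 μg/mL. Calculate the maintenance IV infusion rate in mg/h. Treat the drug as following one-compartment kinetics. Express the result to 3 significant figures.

88.4 mg/h

Rate = CL × Css = 2.600 × 34 = 88.40 mg/h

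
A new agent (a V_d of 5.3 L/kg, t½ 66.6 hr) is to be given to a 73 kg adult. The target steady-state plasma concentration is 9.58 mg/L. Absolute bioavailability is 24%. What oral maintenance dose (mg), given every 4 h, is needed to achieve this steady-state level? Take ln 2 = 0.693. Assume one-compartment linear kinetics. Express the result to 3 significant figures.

643 mg

Total Vd = 5.3 × 73 = 386.9 L
k = 0.693/66.6 = 0.01041 h⁻¹, so CL = k·Vd = 0.01041 × 386.9 = 4.028 L/h
D = CL × Css × τ / F = 4.028 × 9.58 × 4 / 0.24 = 643.1 mg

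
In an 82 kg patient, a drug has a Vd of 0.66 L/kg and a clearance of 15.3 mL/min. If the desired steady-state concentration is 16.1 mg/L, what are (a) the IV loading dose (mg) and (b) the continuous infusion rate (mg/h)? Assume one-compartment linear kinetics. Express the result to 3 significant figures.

(a) 871 mg; (b) 14.8 mg/h

Vd(total) = 82 kg × 0.66 L/kg = 54.12 L
Loading dose = Vd × C = 54.12 × 16.1 = 871.3 mg
Convert clearance: 15.3 mL/min × 60 min/h ÷ 1000 mL/L = 0.9180 L/h
Maintenance: replace elimination → rate = CL × Css = 0.9180 × 16.1 = 14.78 mg/h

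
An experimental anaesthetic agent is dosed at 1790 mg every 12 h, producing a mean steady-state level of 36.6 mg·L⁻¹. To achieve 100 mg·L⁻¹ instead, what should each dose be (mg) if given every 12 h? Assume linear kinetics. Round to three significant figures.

With linear kinetics, Css is proportional to dose rate (D/τ) at fixed clearance.
D₂ = D₁ × (Css,target / Css,current) = 1790 × 100/36.6 = 4891 mg

4890 mg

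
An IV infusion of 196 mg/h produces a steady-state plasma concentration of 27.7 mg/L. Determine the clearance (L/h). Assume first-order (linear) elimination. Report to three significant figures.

7.08 L/h

At steady state, infusion rate = CL × Css, so CL = rate / Css.
CL = 196 / 27.7 = 7.076 L/h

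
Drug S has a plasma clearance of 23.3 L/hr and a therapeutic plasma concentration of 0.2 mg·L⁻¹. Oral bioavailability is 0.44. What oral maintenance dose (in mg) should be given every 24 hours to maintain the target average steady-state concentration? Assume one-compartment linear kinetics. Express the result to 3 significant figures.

254 mg

D = CL × Css × τ / F = 23.30 × 0.2 × 24 / 0.44 = 254.2 mg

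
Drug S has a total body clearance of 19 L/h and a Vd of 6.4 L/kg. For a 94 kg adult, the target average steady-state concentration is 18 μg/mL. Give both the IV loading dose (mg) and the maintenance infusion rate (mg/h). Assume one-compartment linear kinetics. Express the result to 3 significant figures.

(a) 10800 mg; (b) 342 mg/h

Total Vd = 6.4 × 94 = 601.6 L
LD = Vd · C_target = 601.6 × 18 = 10830 mg
Infusion rate = 19.00 L/h × 18 mg/L = 342.0 mg/h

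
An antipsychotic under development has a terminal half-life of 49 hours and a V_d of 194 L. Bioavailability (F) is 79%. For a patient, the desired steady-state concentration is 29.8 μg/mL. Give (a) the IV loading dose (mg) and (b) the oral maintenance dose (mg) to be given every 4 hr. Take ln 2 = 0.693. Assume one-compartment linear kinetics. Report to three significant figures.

LD = Vd × C = 194.0 × 29.8 = 5781 mg
CL = 0.693 × Vd / t½ = 0.693 × 194.0 / 49 = 2.744 L/h
D = CL × Css × τ / F = 2.744 × 29.8 × 4 / 0.79 = 414.0 mg

(a) 5780 mg; (b) 414 mg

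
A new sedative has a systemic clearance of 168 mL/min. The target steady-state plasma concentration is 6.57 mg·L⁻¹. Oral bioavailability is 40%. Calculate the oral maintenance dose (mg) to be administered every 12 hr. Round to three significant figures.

CL = 168 mL/min = 168 × 0.06 = 10.08 L/h
At steady state, dose per interval replaces the amount cleared in that interval: F·D/τ = CL·Css.
D = CL × Css × τ / F = 10.08 × 6.57 × 12 / 0.4 = 1987 mg

1990 mg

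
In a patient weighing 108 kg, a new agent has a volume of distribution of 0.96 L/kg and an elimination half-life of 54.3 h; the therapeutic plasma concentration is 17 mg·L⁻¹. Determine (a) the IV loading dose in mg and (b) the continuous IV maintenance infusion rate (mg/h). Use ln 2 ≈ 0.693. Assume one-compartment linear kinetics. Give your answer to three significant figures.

Total Vd = 0.96 × 108 = 103.7 L
LD = Vd × C = 103.7 × 17 = 1763 mg
CL = 0.693 × Vd / t½ = 0.693 × 103.7 / 54.3 = 1.323 L/h
Infusion rate = CL × Css = 1.323 × 17 = 22.49 mg/h

(a) 1760 mg; (b) 22.5 mg/h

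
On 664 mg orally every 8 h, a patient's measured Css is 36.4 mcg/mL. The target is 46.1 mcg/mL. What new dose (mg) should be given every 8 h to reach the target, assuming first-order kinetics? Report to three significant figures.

For first-order elimination, Css ∝ F·D/(CL·τ); F and CL are unchanged, so Css ∝ D/τ.
D₂ = D₁ × (Css,target / Css,current) = 664 × 46.1/36.4 = 840.9 mg

841 mg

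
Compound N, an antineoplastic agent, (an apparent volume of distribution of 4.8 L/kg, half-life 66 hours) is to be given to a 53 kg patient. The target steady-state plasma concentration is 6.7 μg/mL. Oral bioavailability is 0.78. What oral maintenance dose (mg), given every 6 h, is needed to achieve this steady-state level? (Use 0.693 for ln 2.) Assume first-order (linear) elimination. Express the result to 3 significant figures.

Vd = 4.8 L/kg × 53 kg = 254.4 L
CL = ln 2 · Vd / t½ = 0.693 × 254.4 / 66 = 2.671 L/h
D = CL × Css × τ / F = 2.671 × 6.7 × 6 / 0.78 = 137.7 mg

138 mg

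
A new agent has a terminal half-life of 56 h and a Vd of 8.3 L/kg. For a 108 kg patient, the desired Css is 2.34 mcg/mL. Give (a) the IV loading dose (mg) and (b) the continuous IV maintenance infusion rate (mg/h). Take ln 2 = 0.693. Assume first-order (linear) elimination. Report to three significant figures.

(a) 2100 mg; (b) 26.0 mg/h

Vd(total) = 108 kg × 8.3 L/kg = 896.4 L
LD = Vd × C = 896.4 × 2.34 = 2098 mg
CL = 0.693 × Vd / t½ = 0.693 × 896.4 / 56 = 11.09 L/h
Infusion rate = CL × Css = 11.09 × 2.34 = 25.95 mg/h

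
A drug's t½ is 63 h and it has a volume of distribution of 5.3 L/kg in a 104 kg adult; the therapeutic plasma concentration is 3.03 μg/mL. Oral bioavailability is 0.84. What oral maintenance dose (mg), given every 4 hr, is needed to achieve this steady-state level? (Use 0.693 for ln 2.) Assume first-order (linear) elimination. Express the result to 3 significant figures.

87.5 mg

Vd = 5.3 L/kg × 104 kg = 551.2 L
k = 0.693/63 = 0.01100 h⁻¹, so CL = k·Vd = 0.01100 × 551.2 = 6.063 L/h
D = CL × Css × τ / F = 6.063 × 3.03 × 4 / 0.84 = 87.48 mg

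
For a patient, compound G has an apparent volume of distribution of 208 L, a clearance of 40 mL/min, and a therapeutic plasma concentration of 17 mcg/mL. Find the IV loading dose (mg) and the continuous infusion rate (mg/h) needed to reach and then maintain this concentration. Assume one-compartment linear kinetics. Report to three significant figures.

(a) 3540 mg; (b) 40.8 mg/h

Loading: fill Vd to C_target → 208.0 L × 17 mg/L = 3536 mg
Convert clearance: 40 mL/min × 60 min/h ÷ 1000 mL/L = 2.400 L/h
Maintenance infusion rate = CL × Css = 2.400 × 17 = 40.80 mg/h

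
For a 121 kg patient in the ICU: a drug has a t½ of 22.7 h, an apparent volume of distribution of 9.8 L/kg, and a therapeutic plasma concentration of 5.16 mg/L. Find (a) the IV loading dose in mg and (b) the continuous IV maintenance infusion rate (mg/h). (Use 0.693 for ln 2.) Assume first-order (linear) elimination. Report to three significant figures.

(a) 6120 mg; (b) 187 mg/h

Vd = 9.8 L/kg × 121 kg = 1186 L
LD = Vd × C = 1186 × 5.16 = 6120 mg
CL = 0.693 × Vd / t½ = 0.693 × 1186 / 22.7 = 36.21 L/h
Infusion rate = CL × Css = 36.21 × 5.16 = 186.8 mg/h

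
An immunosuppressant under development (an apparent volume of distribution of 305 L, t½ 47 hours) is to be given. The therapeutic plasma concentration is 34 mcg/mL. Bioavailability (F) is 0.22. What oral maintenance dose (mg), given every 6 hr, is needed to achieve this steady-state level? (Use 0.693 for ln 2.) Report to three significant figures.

CL = ln 2 · Vd / t½ = 0.693 × 305.0 / 47 = 4.497 L/h
D = CL × Css × τ / F = 4.497 × 34 × 6 / 0.22 = 4170 mg

4170 mg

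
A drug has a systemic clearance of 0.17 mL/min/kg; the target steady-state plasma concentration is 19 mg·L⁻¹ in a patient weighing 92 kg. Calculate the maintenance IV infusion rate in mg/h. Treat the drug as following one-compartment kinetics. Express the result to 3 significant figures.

17.8 mg/h

CL = 0.17 mL/min/kg × 92 kg = 15.64 mL/min = 15.64 × 60/1000 = 0.9384 L/h
R₀ = 0.9384 × 19 = 17.83 mg/h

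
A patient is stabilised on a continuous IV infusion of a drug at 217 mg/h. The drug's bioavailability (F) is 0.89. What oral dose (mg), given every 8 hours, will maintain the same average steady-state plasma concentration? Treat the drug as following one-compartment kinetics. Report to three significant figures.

1950 mg

To maintain the same Css, the systemic dosing rate must be unchanged: F·D/τ = infusion rate.
D = rate × τ / F = 217 × 8 / 0.89 = 1951 mg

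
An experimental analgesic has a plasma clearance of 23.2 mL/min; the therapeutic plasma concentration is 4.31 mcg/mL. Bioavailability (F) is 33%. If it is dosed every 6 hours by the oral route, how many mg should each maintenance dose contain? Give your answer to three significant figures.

CL = 23.2 mL/min = 23.2 × 0.06 = 1.392 L/h
At steady state, dose per interval replaces the amount cleared in that interval: F·D/τ = CL·Css.
D = CL × Css × τ / F = 1.392 × 4.31 × 6 / 0.33 = 109.1 mg

109 mg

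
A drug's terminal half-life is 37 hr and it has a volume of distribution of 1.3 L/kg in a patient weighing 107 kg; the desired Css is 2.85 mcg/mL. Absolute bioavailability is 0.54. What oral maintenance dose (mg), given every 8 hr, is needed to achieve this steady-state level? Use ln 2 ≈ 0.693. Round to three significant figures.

Vd(total) = 107 kg × 1.3 L/kg = 139.1 L
k = 0.693/37 = 0.01873 h⁻¹, so CL = k·Vd = 0.01873 × 139.1 = 2.605 L/h
D = CL × Css × τ / F = 2.605 × 2.85 × 8 / 0.54 = 110.0 mg

110 mg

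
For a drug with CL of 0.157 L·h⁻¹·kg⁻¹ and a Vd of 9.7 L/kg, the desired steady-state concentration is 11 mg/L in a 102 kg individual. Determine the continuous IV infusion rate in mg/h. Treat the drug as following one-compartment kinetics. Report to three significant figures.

CL = 0.157 L·h⁻¹·kg⁻¹ × 102 kg = 16.01 L/h
Rate = CL × Css = 16.01 × 11 = 176.1 mg/h

176 mg/h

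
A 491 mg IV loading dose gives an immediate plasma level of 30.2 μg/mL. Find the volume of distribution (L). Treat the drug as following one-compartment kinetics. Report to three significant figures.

16.3 L

Immediately after an IV bolus, C₀ = Dose / Vd, so Vd = Dose / C₀.
Vd = 491 / 30.2 = 16.26 L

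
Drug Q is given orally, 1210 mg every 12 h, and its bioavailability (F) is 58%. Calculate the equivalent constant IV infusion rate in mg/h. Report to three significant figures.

Equivalent systemic input: infusion rate = F·D/τ.
Rate = 0.58 × 1210 / 12 = 58.48 mg/h

58.5 mg/h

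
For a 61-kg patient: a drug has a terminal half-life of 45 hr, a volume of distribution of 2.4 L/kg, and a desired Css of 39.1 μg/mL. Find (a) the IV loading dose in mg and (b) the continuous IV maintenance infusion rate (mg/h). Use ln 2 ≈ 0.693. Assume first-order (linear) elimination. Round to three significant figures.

Vd(total) = 61 kg × 2.4 L/kg = 146.4 L
LD = Vd × C = 146.4 × 39.1 = 5724 mg
CL = 0.693 × Vd / t½ = 0.693 × 146.4 / 45 = 2.255 L/h
Infusion rate = CL × Css = 2.255 × 39.1 = 88.17 mg/h

(a) 5720 mg; (b) 88.2 mg/h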